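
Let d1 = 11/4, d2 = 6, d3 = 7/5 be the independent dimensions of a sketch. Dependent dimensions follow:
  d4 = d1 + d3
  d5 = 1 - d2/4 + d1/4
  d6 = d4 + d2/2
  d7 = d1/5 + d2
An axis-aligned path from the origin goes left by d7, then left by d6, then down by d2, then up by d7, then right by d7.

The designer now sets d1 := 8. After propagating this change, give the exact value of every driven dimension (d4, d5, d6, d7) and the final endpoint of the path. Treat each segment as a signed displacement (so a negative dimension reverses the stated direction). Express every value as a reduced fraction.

d4 = 47/5
d5 = 3/2
d6 = 62/5
d7 = 38/5
endpoint = (-62/5, 8/5)

Apply edit: d1 := 8
  d4 = d1 + d3 = 47/5
  d5 = 1 - d2/4 + d1/4 = 3/2
  d6 = d4 + d2/2 = 62/5
  d7 = d1/5 + d2 = 38/5
Walk from origin (0, 0):
  seg 1: left by d7 = 38/5 → (-38/5, 0)
  seg 2: left by d6 = 62/5 → (-20, 0)
  seg 3: down by d2 = 6 → (-20, -6)
  seg 4: up by d7 = 38/5 → (-20, 8/5)
  seg 5: right by d7 = 38/5 → (-62/5, 8/5)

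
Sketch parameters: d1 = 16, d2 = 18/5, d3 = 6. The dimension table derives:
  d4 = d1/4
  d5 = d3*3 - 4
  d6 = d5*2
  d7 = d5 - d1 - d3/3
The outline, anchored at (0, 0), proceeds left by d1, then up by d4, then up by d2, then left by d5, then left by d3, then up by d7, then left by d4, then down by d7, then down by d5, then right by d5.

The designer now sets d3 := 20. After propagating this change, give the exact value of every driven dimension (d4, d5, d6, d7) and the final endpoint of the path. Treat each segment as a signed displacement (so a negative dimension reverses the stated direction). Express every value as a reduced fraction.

Apply edit: d3 := 20
  d4 = d1/4 = 4
  d5 = d3*3 - 4 = 56
  d6 = d5*2 = 112
  d7 = d5 - d1 - d3/3 = 100/3
Walk from origin (0, 0):
  seg 1: left by d1 = 16 → (-16, 0)
  seg 2: up by d4 = 4 → (-16, 4)
  seg 3: up by d2 = 18/5 → (-16, 38/5)
  seg 4: left by d5 = 56 → (-72, 38/5)
  seg 5: left by d3 = 20 → (-92, 38/5)
  seg 6: up by d7 = 100/3 → (-92, 614/15)
  seg 7: left by d4 = 4 → (-96, 614/15)
  seg 8: down by d7 = 100/3 → (-96, 38/5)
  seg 9: down by d5 = 56 → (-96, -242/5)
  seg 10: right by d5 = 56 → (-40, -242/5)

d4 = 4
d5 = 56
d6 = 112
d7 = 100/3
endpoint = (-40, -242/5)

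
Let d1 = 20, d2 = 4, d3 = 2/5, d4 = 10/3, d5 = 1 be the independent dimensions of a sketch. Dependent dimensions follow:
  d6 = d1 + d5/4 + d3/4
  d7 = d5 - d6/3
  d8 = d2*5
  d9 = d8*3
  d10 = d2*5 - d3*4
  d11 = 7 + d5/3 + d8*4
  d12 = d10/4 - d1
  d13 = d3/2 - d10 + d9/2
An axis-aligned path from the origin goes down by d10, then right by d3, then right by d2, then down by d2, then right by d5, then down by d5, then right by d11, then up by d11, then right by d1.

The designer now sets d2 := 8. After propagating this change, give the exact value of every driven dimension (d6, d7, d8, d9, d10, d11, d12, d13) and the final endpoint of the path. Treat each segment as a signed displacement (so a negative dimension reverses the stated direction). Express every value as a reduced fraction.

Apply edit: d2 := 8
  d6 = d1 + d5/4 + d3/4 = 407/20
  d7 = d5 - d6/3 = -347/60
  d8 = d2*5 = 40
  d9 = d8*3 = 120
  d10 = d2*5 - d3*4 = 192/5
  d11 = 7 + d5/3 + d8*4 = 502/3
  d12 = d10/4 - d1 = -52/5
  d13 = d3/2 - d10 + d9/2 = 109/5
Walk from origin (0, 0):
  seg 1: down by d10 = 192/5 → (0, -192/5)
  seg 2: right by d3 = 2/5 → (2/5, -192/5)
  seg 3: right by d2 = 8 → (42/5, -192/5)
  seg 4: down by d2 = 8 → (42/5, -232/5)
  seg 5: right by d5 = 1 → (47/5, -232/5)
  seg 6: down by d5 = 1 → (47/5, -237/5)
  seg 7: right by d11 = 502/3 → (2651/15, -237/5)
  seg 8: up by d11 = 502/3 → (2651/15, 1799/15)
  seg 9: right by d1 = 20 → (2951/15, 1799/15)

d6 = 407/20
d7 = -347/60
d8 = 40
d9 = 120
d10 = 192/5
d11 = 502/3
d12 = -52/5
d13 = 109/5
endpoint = (2951/15, 1799/15)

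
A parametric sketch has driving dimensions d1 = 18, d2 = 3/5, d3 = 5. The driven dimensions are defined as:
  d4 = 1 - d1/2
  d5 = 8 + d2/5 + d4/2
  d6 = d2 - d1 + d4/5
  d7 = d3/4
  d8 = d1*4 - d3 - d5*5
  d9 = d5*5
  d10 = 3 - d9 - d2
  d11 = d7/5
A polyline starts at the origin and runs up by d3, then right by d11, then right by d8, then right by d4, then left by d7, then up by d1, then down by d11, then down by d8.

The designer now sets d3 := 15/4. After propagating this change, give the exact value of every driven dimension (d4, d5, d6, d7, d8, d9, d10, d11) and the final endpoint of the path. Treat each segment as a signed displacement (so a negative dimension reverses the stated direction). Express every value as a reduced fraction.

d4 = -8
d5 = 103/25
d6 = -19
d7 = 15/16
d8 = 953/20
d9 = 103/5
d10 = -91/5
d11 = 3/16
endpoint = (389/10, -2087/80)

Apply edit: d3 := 15/4
  d4 = 1 - d1/2 = -8
  d5 = 8 + d2/5 + d4/2 = 103/25
  d6 = d2 - d1 + d4/5 = -19
  d7 = d3/4 = 15/16
  d8 = d1*4 - d3 - d5*5 = 953/20
  d9 = d5*5 = 103/5
  d10 = 3 - d9 - d2 = -91/5
  d11 = d7/5 = 3/16
Walk from origin (0, 0):
  seg 1: up by d3 = 15/4 → (0, 15/4)
  seg 2: right by d11 = 3/16 → (3/16, 15/4)
  seg 3: right by d8 = 953/20 → (3827/80, 15/4)
  seg 4: right by d4 = -8 → (3187/80, 15/4)
  seg 5: left by d7 = 15/16 → (389/10, 15/4)
  seg 6: up by d1 = 18 → (389/10, 87/4)
  seg 7: down by d11 = 3/16 → (389/10, 345/16)
  seg 8: down by d8 = 953/20 → (389/10, -2087/80)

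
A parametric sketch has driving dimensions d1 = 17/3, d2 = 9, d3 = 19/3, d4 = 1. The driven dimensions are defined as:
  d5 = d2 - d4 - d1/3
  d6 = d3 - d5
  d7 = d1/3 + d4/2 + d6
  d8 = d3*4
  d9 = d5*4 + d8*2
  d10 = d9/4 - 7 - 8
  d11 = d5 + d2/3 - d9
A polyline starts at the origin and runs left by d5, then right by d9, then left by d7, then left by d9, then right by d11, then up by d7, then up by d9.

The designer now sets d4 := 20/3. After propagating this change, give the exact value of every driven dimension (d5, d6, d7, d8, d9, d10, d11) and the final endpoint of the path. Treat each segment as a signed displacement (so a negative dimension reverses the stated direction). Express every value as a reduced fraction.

d5 = 4/9
d6 = 53/9
d7 = 100/9
d8 = 76/3
d9 = 472/9
d10 = -17/9
d11 = -49
endpoint = (-545/9, 572/9)

Apply edit: d4 := 20/3
  d5 = d2 - d4 - d1/3 = 4/9
  d6 = d3 - d5 = 53/9
  d7 = d1/3 + d4/2 + d6 = 100/9
  d8 = d3*4 = 76/3
  d9 = d5*4 + d8*2 = 472/9
  d10 = d9/4 - 7 - 8 = -17/9
  d11 = d5 + d2/3 - d9 = -49
Walk from origin (0, 0):
  seg 1: left by d5 = 4/9 → (-4/9, 0)
  seg 2: right by d9 = 472/9 → (52, 0)
  seg 3: left by d7 = 100/9 → (368/9, 0)
  seg 4: left by d9 = 472/9 → (-104/9, 0)
  seg 5: right by d11 = -49 → (-545/9, 0)
  seg 6: up by d7 = 100/9 → (-545/9, 100/9)
  seg 7: up by d9 = 472/9 → (-545/9, 572/9)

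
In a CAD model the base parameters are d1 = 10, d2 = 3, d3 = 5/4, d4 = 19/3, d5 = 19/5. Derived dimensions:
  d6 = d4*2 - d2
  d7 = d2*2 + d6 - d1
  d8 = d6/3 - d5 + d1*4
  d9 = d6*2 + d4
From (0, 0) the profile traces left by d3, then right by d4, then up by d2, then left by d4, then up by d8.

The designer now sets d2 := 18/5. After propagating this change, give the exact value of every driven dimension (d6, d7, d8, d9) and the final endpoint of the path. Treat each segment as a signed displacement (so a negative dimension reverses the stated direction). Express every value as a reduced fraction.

d6 = 136/15
d7 = 94/15
d8 = 353/9
d9 = 367/15
endpoint = (-5/4, 1927/45)

Apply edit: d2 := 18/5
  d6 = d4*2 - d2 = 136/15
  d7 = d2*2 + d6 - d1 = 94/15
  d8 = d6/3 - d5 + d1*4 = 353/9
  d9 = d6*2 + d4 = 367/15
Walk from origin (0, 0):
  seg 1: left by d3 = 5/4 → (-5/4, 0)
  seg 2: right by d4 = 19/3 → (61/12, 0)
  seg 3: up by d2 = 18/5 → (61/12, 18/5)
  seg 4: left by d4 = 19/3 → (-5/4, 18/5)
  seg 5: up by d8 = 353/9 → (-5/4, 1927/45)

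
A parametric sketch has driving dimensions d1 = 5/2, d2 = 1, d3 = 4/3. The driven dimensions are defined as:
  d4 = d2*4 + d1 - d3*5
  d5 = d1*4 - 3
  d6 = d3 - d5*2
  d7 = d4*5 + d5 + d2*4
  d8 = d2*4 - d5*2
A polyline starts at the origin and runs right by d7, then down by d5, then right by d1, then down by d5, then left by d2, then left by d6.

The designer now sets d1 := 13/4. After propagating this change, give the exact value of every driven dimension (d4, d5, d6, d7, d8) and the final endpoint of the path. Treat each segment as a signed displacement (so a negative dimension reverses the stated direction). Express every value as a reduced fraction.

Apply edit: d1 := 13/4
  d4 = d2*4 + d1 - d3*5 = 7/12
  d5 = d1*4 - 3 = 10
  d6 = d3 - d5*2 = -56/3
  d7 = d4*5 + d5 + d2*4 = 203/12
  d8 = d2*4 - d5*2 = -16
Walk from origin (0, 0):
  seg 1: right by d7 = 203/12 → (203/12, 0)
  seg 2: down by d5 = 10 → (203/12, -10)
  seg 3: right by d1 = 13/4 → (121/6, -10)
  seg 4: down by d5 = 10 → (121/6, -20)
  seg 5: left by d2 = 1 → (115/6, -20)
  seg 6: left by d6 = -56/3 → (227/6, -20)

d4 = 7/12
d5 = 10
d6 = -56/3
d7 = 203/12
d8 = -16
endpoint = (227/6, -20)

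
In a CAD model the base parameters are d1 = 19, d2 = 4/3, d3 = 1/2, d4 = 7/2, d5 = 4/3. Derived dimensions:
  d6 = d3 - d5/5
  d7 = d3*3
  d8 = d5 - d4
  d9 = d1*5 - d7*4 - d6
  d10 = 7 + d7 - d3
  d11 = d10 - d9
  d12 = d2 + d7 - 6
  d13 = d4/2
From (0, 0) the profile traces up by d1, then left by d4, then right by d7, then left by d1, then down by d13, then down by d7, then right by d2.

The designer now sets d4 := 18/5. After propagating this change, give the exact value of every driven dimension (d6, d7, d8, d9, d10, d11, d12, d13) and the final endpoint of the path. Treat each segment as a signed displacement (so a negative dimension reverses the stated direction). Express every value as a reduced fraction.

d6 = 7/30
d7 = 3/2
d8 = -34/15
d9 = 2663/30
d10 = 8
d11 = -2423/30
d12 = -19/6
d13 = 9/5
endpoint = (-593/30, 157/10)

Apply edit: d4 := 18/5
  d6 = d3 - d5/5 = 7/30
  d7 = d3*3 = 3/2
  d8 = d5 - d4 = -34/15
  d9 = d1*5 - d7*4 - d6 = 2663/30
  d10 = 7 + d7 - d3 = 8
  d11 = d10 - d9 = -2423/30
  d12 = d2 + d7 - 6 = -19/6
  d13 = d4/2 = 9/5
Walk from origin (0, 0):
  seg 1: up by d1 = 19 → (0, 19)
  seg 2: left by d4 = 18/5 → (-18/5, 19)
  seg 3: right by d7 = 3/2 → (-21/10, 19)
  seg 4: left by d1 = 19 → (-211/10, 19)
  seg 5: down by d13 = 9/5 → (-211/10, 86/5)
  seg 6: down by d7 = 3/2 → (-211/10, 157/10)
  seg 7: right by d2 = 4/3 → (-593/30, 157/10)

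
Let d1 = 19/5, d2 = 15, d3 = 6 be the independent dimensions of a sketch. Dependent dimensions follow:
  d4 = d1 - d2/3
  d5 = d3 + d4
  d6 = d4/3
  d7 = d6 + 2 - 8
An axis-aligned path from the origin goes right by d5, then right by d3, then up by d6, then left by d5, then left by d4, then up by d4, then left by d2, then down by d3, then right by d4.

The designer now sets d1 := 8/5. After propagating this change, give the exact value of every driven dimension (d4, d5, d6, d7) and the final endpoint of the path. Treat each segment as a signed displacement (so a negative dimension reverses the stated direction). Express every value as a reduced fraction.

d4 = -17/5
d5 = 13/5
d6 = -17/15
d7 = -107/15
endpoint = (-9, -158/15)

Apply edit: d1 := 8/5
  d4 = d1 - d2/3 = -17/5
  d5 = d3 + d4 = 13/5
  d6 = d4/3 = -17/15
  d7 = d6 + 2 - 8 = -107/15
Walk from origin (0, 0):
  seg 1: right by d5 = 13/5 → (13/5, 0)
  seg 2: right by d3 = 6 → (43/5, 0)
  seg 3: up by d6 = -17/15 → (43/5, -17/15)
  seg 4: left by d5 = 13/5 → (6, -17/15)
  seg 5: left by d4 = -17/5 → (47/5, -17/15)
  seg 6: up by d4 = -17/5 → (47/5, -68/15)
  seg 7: left by d2 = 15 → (-28/5, -68/15)
  seg 8: down by d3 = 6 → (-28/5, -158/15)
  seg 9: right by d4 = -17/5 → (-9, -158/15)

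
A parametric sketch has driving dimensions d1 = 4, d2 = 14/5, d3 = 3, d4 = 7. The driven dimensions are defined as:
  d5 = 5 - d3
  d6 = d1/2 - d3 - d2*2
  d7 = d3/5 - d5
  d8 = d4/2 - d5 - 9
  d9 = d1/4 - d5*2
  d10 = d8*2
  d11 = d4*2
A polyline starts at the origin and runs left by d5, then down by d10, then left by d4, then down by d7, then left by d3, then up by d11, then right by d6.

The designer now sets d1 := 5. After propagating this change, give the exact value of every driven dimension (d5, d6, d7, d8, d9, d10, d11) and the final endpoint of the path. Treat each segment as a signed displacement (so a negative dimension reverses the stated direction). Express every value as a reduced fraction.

Apply edit: d1 := 5
  d5 = 5 - d3 = 2
  d6 = d1/2 - d3 - d2*2 = -61/10
  d7 = d3/5 - d5 = -7/5
  d8 = d4/2 - d5 - 9 = -15/2
  d9 = d1/4 - d5*2 = -11/4
  d10 = d8*2 = -15
  d11 = d4*2 = 14
Walk from origin (0, 0):
  seg 1: left by d5 = 2 → (-2, 0)
  seg 2: down by d10 = -15 → (-2, 15)
  seg 3: left by d4 = 7 → (-9, 15)
  seg 4: down by d7 = -7/5 → (-9, 82/5)
  seg 5: left by d3 = 3 → (-12, 82/5)
  seg 6: up by d11 = 14 → (-12, 152/5)
  seg 7: right by d6 = -61/10 → (-181/10, 152/5)

d5 = 2
d6 = -61/10
d7 = -7/5
d8 = -15/2
d9 = -11/4
d10 = -15
d11 = 14
endpoint = (-181/10, 152/5)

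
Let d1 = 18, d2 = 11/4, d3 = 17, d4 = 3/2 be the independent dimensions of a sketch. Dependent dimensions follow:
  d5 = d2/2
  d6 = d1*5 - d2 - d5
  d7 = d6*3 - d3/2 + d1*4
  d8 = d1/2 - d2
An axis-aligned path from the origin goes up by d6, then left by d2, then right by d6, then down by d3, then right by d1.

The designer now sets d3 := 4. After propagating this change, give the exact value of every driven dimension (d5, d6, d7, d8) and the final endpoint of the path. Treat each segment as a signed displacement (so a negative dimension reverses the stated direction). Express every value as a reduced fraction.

Apply edit: d3 := 4
  d5 = d2/2 = 11/8
  d6 = d1*5 - d2 - d5 = 687/8
  d7 = d6*3 - d3/2 + d1*4 = 2621/8
  d8 = d1/2 - d2 = 25/4
Walk from origin (0, 0):
  seg 1: up by d6 = 687/8 → (0, 687/8)
  seg 2: left by d2 = 11/4 → (-11/4, 687/8)
  seg 3: right by d6 = 687/8 → (665/8, 687/8)
  seg 4: down by d3 = 4 → (665/8, 655/8)
  seg 5: right by d1 = 18 → (809/8, 655/8)

d5 = 11/8
d6 = 687/8
d7 = 2621/8
d8 = 25/4
endpoint = (809/8, 655/8)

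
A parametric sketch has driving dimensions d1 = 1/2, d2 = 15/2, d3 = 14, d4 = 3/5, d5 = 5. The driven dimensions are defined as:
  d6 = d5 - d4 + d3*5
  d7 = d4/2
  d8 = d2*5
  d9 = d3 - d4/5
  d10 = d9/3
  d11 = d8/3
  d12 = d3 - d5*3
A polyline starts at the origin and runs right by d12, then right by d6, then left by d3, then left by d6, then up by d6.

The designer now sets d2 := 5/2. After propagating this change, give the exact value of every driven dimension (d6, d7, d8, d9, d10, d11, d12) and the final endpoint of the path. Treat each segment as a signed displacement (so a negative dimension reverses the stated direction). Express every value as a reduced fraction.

d6 = 372/5
d7 = 3/10
d8 = 25/2
d9 = 347/25
d10 = 347/75
d11 = 25/6
d12 = -1
endpoint = (-15, 372/5)

Apply edit: d2 := 5/2
  d6 = d5 - d4 + d3*5 = 372/5
  d7 = d4/2 = 3/10
  d8 = d2*5 = 25/2
  d9 = d3 - d4/5 = 347/25
  d10 = d9/3 = 347/75
  d11 = d8/3 = 25/6
  d12 = d3 - d5*3 = -1
Walk from origin (0, 0):
  seg 1: right by d12 = -1 → (-1, 0)
  seg 2: right by d6 = 372/5 → (367/5, 0)
  seg 3: left by d3 = 14 → (297/5, 0)
  seg 4: left by d6 = 372/5 → (-15, 0)
  seg 5: up by d6 = 372/5 → (-15, 372/5)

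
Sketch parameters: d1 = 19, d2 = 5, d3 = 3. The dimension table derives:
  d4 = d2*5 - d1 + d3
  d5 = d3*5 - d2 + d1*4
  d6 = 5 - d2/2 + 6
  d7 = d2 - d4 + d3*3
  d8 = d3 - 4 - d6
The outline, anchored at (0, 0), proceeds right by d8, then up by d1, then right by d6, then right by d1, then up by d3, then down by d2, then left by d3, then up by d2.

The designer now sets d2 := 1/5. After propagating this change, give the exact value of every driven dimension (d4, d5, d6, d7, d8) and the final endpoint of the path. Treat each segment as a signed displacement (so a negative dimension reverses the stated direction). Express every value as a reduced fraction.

Apply edit: d2 := 1/5
  d4 = d2*5 - d1 + d3 = -15
  d5 = d3*5 - d2 + d1*4 = 454/5
  d6 = 5 - d2/2 + 6 = 109/10
  d7 = d2 - d4 + d3*3 = 121/5
  d8 = d3 - 4 - d6 = -119/10
Walk from origin (0, 0):
  seg 1: right by d8 = -119/10 → (-119/10, 0)
  seg 2: up by d1 = 19 → (-119/10, 19)
  seg 3: right by d6 = 109/10 → (-1, 19)
  seg 4: right by d1 = 19 → (18, 19)
  seg 5: up by d3 = 3 → (18, 22)
  seg 6: down by d2 = 1/5 → (18, 109/5)
  seg 7: left by d3 = 3 → (15, 109/5)
  seg 8: up by d2 = 1/5 → (15, 22)

d4 = -15
d5 = 454/5
d6 = 109/10
d7 = 121/5
d8 = -119/10
endpoint = (15, 22)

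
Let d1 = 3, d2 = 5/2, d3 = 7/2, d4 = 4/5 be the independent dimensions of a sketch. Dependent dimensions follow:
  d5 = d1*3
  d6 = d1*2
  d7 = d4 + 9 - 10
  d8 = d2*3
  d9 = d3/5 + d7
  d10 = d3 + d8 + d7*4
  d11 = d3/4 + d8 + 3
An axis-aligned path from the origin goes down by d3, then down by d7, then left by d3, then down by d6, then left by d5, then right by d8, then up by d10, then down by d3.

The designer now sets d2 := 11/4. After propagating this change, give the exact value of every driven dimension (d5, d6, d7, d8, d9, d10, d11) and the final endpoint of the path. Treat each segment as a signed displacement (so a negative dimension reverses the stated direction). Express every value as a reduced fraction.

Apply edit: d2 := 11/4
  d5 = d1*3 = 9
  d6 = d1*2 = 6
  d7 = d4 + 9 - 10 = -1/5
  d8 = d2*3 = 33/4
  d9 = d3/5 + d7 = 1/2
  d10 = d3 + d8 + d7*4 = 219/20
  d11 = d3/4 + d8 + 3 = 97/8
Walk from origin (0, 0):
  seg 1: down by d3 = 7/2 → (0, -7/2)
  seg 2: down by d7 = -1/5 → (0, -33/10)
  seg 3: left by d3 = 7/2 → (-7/2, -33/10)
  seg 4: down by d6 = 6 → (-7/2, -93/10)
  seg 5: left by d5 = 9 → (-25/2, -93/10)
  seg 6: right by d8 = 33/4 → (-17/4, -93/10)
  seg 7: up by d10 = 219/20 → (-17/4, 33/20)
  seg 8: down by d3 = 7/2 → (-17/4, -37/20)

d5 = 9
d6 = 6
d7 = -1/5
d8 = 33/4
d9 = 1/2
d10 = 219/20
d11 = 97/8
endpoint = (-17/4, -37/20)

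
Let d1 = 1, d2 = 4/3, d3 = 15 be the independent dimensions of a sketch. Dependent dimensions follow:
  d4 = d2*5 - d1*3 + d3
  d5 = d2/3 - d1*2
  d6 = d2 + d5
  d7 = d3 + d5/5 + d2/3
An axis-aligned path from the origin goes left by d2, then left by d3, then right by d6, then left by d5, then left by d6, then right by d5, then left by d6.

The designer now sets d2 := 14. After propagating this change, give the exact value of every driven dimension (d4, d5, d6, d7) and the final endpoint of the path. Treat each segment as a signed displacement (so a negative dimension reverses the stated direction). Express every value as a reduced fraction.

d4 = 82
d5 = 8/3
d6 = 50/3
d7 = 101/5
endpoint = (-137/3, 0)

Apply edit: d2 := 14
  d4 = d2*5 - d1*3 + d3 = 82
  d5 = d2/3 - d1*2 = 8/3
  d6 = d2 + d5 = 50/3
  d7 = d3 + d5/5 + d2/3 = 101/5
Walk from origin (0, 0):
  seg 1: left by d2 = 14 → (-14, 0)
  seg 2: left by d3 = 15 → (-29, 0)
  seg 3: right by d6 = 50/3 → (-37/3, 0)
  seg 4: left by d5 = 8/3 → (-15, 0)
  seg 5: left by d6 = 50/3 → (-95/3, 0)
  seg 6: right by d5 = 8/3 → (-29, 0)
  seg 7: left by d6 = 50/3 → (-137/3, 0)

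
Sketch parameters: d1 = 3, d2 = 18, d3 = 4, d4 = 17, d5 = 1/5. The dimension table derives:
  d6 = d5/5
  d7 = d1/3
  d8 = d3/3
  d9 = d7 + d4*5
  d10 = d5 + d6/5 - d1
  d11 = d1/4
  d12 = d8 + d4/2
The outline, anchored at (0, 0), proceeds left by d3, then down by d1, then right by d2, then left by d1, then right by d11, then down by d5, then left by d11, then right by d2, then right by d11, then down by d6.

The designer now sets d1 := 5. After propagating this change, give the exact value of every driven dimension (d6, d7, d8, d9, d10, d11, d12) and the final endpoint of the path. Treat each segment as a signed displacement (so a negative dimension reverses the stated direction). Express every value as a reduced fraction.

Apply edit: d1 := 5
  d6 = d5/5 = 1/25
  d7 = d1/3 = 5/3
  d8 = d3/3 = 4/3
  d9 = d7 + d4*5 = 260/3
  d10 = d5 + d6/5 - d1 = -599/125
  d11 = d1/4 = 5/4
  d12 = d8 + d4/2 = 59/6
Walk from origin (0, 0):
  seg 1: left by d3 = 4 → (-4, 0)
  seg 2: down by d1 = 5 → (-4, -5)
  seg 3: right by d2 = 18 → (14, -5)
  seg 4: left by d1 = 5 → (9, -5)
  seg 5: right by d11 = 5/4 → (41/4, -5)
  seg 6: down by d5 = 1/5 → (41/4, -26/5)
  seg 7: left by d11 = 5/4 → (9, -26/5)
  seg 8: right by d2 = 18 → (27, -26/5)
  seg 9: right by d11 = 5/4 → (113/4, -26/5)
  seg 10: down by d6 = 1/25 → (113/4, -131/25)

d6 = 1/25
d7 = 5/3
d8 = 4/3
d9 = 260/3
d10 = -599/125
d11 = 5/4
d12 = 59/6
endpoint = (113/4, -131/25)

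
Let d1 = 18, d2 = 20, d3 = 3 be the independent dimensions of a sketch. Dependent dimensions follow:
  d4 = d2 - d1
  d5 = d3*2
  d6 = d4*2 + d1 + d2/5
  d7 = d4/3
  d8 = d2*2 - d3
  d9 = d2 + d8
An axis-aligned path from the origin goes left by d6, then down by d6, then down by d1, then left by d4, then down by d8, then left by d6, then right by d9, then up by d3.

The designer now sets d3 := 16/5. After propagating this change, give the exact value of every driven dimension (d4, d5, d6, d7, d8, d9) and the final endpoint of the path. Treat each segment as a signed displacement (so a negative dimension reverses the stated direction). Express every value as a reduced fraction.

d4 = 2
d5 = 32/5
d6 = 26
d7 = 2/3
d8 = 184/5
d9 = 284/5
endpoint = (14/5, -388/5)

Apply edit: d3 := 16/5
  d4 = d2 - d1 = 2
  d5 = d3*2 = 32/5
  d6 = d4*2 + d1 + d2/5 = 26
  d7 = d4/3 = 2/3
  d8 = d2*2 - d3 = 184/5
  d9 = d2 + d8 = 284/5
Walk from origin (0, 0):
  seg 1: left by d6 = 26 → (-26, 0)
  seg 2: down by d6 = 26 → (-26, -26)
  seg 3: down by d1 = 18 → (-26, -44)
  seg 4: left by d4 = 2 → (-28, -44)
  seg 5: down by d8 = 184/5 → (-28, -404/5)
  seg 6: left by d6 = 26 → (-54, -404/5)
  seg 7: right by d9 = 284/5 → (14/5, -404/5)
  seg 8: up by d3 = 16/5 → (14/5, -388/5)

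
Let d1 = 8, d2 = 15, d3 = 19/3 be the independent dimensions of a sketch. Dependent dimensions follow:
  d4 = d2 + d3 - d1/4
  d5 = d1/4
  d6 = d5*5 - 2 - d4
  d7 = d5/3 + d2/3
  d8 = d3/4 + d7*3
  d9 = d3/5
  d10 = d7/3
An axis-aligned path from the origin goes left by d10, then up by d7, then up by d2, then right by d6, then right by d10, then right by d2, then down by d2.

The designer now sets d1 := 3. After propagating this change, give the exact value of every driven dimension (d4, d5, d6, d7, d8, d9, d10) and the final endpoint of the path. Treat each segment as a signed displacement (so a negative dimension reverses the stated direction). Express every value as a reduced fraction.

d4 = 247/12
d5 = 3/4
d6 = -113/6
d7 = 21/4
d8 = 52/3
d9 = 19/15
d10 = 7/4
endpoint = (-23/6, 21/4)

Apply edit: d1 := 3
  d4 = d2 + d3 - d1/4 = 247/12
  d5 = d1/4 = 3/4
  d6 = d5*5 - 2 - d4 = -113/6
  d7 = d5/3 + d2/3 = 21/4
  d8 = d3/4 + d7*3 = 52/3
  d9 = d3/5 = 19/15
  d10 = d7/3 = 7/4
Walk from origin (0, 0):
  seg 1: left by d10 = 7/4 → (-7/4, 0)
  seg 2: up by d7 = 21/4 → (-7/4, 21/4)
  seg 3: up by d2 = 15 → (-7/4, 81/4)
  seg 4: right by d6 = -113/6 → (-247/12, 81/4)
  seg 5: right by d10 = 7/4 → (-113/6, 81/4)
  seg 6: right by d2 = 15 → (-23/6, 81/4)
  seg 7: down by d2 = 15 → (-23/6, 21/4)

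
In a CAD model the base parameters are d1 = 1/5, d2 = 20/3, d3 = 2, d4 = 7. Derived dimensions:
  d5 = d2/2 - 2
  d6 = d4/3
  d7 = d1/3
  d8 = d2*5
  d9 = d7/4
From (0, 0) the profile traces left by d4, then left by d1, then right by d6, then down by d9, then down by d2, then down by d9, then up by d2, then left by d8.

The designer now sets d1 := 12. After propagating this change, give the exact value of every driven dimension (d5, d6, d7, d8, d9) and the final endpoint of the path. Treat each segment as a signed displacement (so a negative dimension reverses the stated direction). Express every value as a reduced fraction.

d5 = 4/3
d6 = 7/3
d7 = 4
d8 = 100/3
d9 = 1
endpoint = (-50, -2)

Apply edit: d1 := 12
  d5 = d2/2 - 2 = 4/3
  d6 = d4/3 = 7/3
  d7 = d1/3 = 4
  d8 = d2*5 = 100/3
  d9 = d7/4 = 1
Walk from origin (0, 0):
  seg 1: left by d4 = 7 → (-7, 0)
  seg 2: left by d1 = 12 → (-19, 0)
  seg 3: right by d6 = 7/3 → (-50/3, 0)
  seg 4: down by d9 = 1 → (-50/3, -1)
  seg 5: down by d2 = 20/3 → (-50/3, -23/3)
  seg 6: down by d9 = 1 → (-50/3, -26/3)
  seg 7: up by d2 = 20/3 → (-50/3, -2)
  seg 8: left by d8 = 100/3 → (-50, -2)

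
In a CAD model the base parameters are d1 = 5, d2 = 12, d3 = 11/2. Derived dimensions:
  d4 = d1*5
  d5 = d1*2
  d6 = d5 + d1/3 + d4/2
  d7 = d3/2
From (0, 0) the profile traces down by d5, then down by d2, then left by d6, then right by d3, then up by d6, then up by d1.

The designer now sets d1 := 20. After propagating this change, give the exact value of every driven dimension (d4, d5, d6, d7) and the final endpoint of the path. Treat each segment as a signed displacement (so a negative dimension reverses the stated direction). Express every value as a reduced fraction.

d4 = 100
d5 = 40
d6 = 290/3
d7 = 11/4
endpoint = (-547/6, 194/3)

Apply edit: d1 := 20
  d4 = d1*5 = 100
  d5 = d1*2 = 40
  d6 = d5 + d1/3 + d4/2 = 290/3
  d7 = d3/2 = 11/4
Walk from origin (0, 0):
  seg 1: down by d5 = 40 → (0, -40)
  seg 2: down by d2 = 12 → (0, -52)
  seg 3: left by d6 = 290/3 → (-290/3, -52)
  seg 4: right by d3 = 11/2 → (-547/6, -52)
  seg 5: up by d6 = 290/3 → (-547/6, 134/3)
  seg 6: up by d1 = 20 → (-547/6, 194/3)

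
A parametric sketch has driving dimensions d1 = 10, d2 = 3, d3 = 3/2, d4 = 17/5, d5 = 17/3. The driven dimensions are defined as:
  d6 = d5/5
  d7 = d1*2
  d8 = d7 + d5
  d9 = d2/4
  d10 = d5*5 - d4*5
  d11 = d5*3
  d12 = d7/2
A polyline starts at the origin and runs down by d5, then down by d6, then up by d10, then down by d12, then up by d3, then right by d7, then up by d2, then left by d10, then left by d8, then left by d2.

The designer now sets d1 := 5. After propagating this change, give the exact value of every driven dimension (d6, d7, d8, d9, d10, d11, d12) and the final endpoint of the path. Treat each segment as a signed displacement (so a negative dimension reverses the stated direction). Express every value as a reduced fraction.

d6 = 17/15
d7 = 10
d8 = 47/3
d9 = 3/4
d10 = 34/3
d11 = 17
d12 = 5
endpoint = (-20, 121/30)

Apply edit: d1 := 5
  d6 = d5/5 = 17/15
  d7 = d1*2 = 10
  d8 = d7 + d5 = 47/3
  d9 = d2/4 = 3/4
  d10 = d5*5 - d4*5 = 34/3
  d11 = d5*3 = 17
  d12 = d7/2 = 5
Walk from origin (0, 0):
  seg 1: down by d5 = 17/3 → (0, -17/3)
  seg 2: down by d6 = 17/15 → (0, -34/5)
  seg 3: up by d10 = 34/3 → (0, 68/15)
  seg 4: down by d12 = 5 → (0, -7/15)
  seg 5: up by d3 = 3/2 → (0, 31/30)
  seg 6: right by d7 = 10 → (10, 31/30)
  seg 7: up by d2 = 3 → (10, 121/30)
  seg 8: left by d10 = 34/3 → (-4/3, 121/30)
  seg 9: left by d8 = 47/3 → (-17, 121/30)
  seg 10: left by d2 = 3 → (-20, 121/30)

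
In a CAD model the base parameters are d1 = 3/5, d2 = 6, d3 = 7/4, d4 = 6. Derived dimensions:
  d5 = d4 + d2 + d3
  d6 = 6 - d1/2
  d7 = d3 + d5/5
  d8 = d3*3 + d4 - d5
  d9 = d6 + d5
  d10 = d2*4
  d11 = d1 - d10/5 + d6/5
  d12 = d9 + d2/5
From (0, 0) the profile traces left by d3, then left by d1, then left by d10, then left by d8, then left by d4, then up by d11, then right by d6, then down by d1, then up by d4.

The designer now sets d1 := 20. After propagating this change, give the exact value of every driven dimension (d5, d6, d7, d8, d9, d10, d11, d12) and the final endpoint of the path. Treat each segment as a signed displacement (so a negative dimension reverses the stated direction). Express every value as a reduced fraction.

Apply edit: d1 := 20
  d5 = d4 + d2 + d3 = 55/4
  d6 = 6 - d1/2 = -4
  d7 = d3 + d5/5 = 9/2
  d8 = d3*3 + d4 - d5 = -5/2
  d9 = d6 + d5 = 39/4
  d10 = d2*4 = 24
  d11 = d1 - d10/5 + d6/5 = 72/5
  d12 = d9 + d2/5 = 219/20
Walk from origin (0, 0):
  seg 1: left by d3 = 7/4 → (-7/4, 0)
  seg 2: left by d1 = 20 → (-87/4, 0)
  seg 3: left by d10 = 24 → (-183/4, 0)
  seg 4: left by d8 = -5/2 → (-173/4, 0)
  seg 5: left by d4 = 6 → (-197/4, 0)
  seg 6: up by d11 = 72/5 → (-197/4, 72/5)
  seg 7: right by d6 = -4 → (-213/4, 72/5)
  seg 8: down by d1 = 20 → (-213/4, -28/5)
  seg 9: up by d4 = 6 → (-213/4, 2/5)

d5 = 55/4
d6 = -4
d7 = 9/2
d8 = -5/2
d9 = 39/4
d10 = 24
d11 = 72/5
d12 = 219/20
endpoint = (-213/4, 2/5)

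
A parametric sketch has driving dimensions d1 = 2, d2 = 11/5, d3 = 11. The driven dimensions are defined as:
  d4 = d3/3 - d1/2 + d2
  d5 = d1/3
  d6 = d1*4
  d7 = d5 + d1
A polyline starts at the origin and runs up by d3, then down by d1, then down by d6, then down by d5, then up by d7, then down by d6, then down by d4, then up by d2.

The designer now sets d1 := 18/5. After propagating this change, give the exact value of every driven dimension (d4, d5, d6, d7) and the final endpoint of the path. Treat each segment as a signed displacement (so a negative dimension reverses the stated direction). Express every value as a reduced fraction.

Apply edit: d1 := 18/5
  d4 = d3/3 - d1/2 + d2 = 61/15
  d5 = d1/3 = 6/5
  d6 = d1*4 = 72/5
  d7 = d5 + d1 = 24/5
Walk from origin (0, 0):
  seg 1: up by d3 = 11 → (0, 11)
  seg 2: down by d1 = 18/5 → (0, 37/5)
  seg 3: down by d6 = 72/5 → (0, -7)
  seg 4: down by d5 = 6/5 → (0, -41/5)
  seg 5: up by d7 = 24/5 → (0, -17/5)
  seg 6: down by d6 = 72/5 → (0, -89/5)
  seg 7: down by d4 = 61/15 → (0, -328/15)
  seg 8: up by d2 = 11/5 → (0, -59/3)

d4 = 61/15
d5 = 6/5
d6 = 72/5
d7 = 24/5
endpoint = (0, -59/3)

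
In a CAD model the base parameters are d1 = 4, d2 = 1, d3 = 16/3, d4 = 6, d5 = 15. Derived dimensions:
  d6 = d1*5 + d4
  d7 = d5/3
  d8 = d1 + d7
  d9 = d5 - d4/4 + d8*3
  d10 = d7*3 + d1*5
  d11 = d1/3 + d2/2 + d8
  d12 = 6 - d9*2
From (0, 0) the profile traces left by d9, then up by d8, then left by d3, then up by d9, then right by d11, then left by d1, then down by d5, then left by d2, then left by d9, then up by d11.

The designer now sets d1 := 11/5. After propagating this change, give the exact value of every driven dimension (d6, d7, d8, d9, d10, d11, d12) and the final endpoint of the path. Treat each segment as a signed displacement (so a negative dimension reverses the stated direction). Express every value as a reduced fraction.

Apply edit: d1 := 11/5
  d6 = d1*5 + d4 = 17
  d7 = d5/3 = 5
  d8 = d1 + d7 = 36/5
  d9 = d5 - d4/4 + d8*3 = 351/10
  d10 = d7*3 + d1*5 = 26
  d11 = d1/3 + d2/2 + d8 = 253/30
  d12 = 6 - d9*2 = -321/5
Walk from origin (0, 0):
  seg 1: left by d9 = 351/10 → (-351/10, 0)
  seg 2: up by d8 = 36/5 → (-351/10, 36/5)
  seg 3: left by d3 = 16/3 → (-1213/30, 36/5)
  seg 4: up by d9 = 351/10 → (-1213/30, 423/10)
  seg 5: right by d11 = 253/30 → (-32, 423/10)
  seg 6: left by d1 = 11/5 → (-171/5, 423/10)
  seg 7: down by d5 = 15 → (-171/5, 273/10)
  seg 8: left by d2 = 1 → (-176/5, 273/10)
  seg 9: left by d9 = 351/10 → (-703/10, 273/10)
  seg 10: up by d11 = 253/30 → (-703/10, 536/15)

d6 = 17
d7 = 5
d8 = 36/5
d9 = 351/10
d10 = 26
d11 = 253/30
d12 = -321/5
endpoint = (-703/10, 536/15)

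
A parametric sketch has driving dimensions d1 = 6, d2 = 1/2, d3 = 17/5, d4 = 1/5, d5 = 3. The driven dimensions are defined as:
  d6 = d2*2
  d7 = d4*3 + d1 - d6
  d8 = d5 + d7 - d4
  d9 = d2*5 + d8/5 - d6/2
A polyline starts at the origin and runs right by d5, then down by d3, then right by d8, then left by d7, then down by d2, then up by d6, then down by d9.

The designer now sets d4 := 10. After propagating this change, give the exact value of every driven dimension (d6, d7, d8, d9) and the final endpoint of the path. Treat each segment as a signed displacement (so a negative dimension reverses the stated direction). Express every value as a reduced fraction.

Apply edit: d4 := 10
  d6 = d2*2 = 1
  d7 = d4*3 + d1 - d6 = 35
  d8 = d5 + d7 - d4 = 28
  d9 = d2*5 + d8/5 - d6/2 = 38/5
Walk from origin (0, 0):
  seg 1: right by d5 = 3 → (3, 0)
  seg 2: down by d3 = 17/5 → (3, -17/5)
  seg 3: right by d8 = 28 → (31, -17/5)
  seg 4: left by d7 = 35 → (-4, -17/5)
  seg 5: down by d2 = 1/2 → (-4, -39/10)
  seg 6: up by d6 = 1 → (-4, -29/10)
  seg 7: down by d9 = 38/5 → (-4, -21/2)

d6 = 1
d7 = 35
d8 = 28
d9 = 38/5
endpoint = (-4, -21/2)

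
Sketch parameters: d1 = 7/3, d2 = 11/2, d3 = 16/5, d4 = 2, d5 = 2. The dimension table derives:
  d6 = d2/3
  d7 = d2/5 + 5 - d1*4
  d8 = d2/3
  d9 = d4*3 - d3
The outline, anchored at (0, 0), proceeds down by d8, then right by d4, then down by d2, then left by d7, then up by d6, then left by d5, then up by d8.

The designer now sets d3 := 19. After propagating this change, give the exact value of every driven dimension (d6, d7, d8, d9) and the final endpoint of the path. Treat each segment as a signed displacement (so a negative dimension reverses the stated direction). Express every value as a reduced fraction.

d6 = 11/6
d7 = -97/30
d8 = 11/6
d9 = -13
endpoint = (97/30, -11/3)

Apply edit: d3 := 19
  d6 = d2/3 = 11/6
  d7 = d2/5 + 5 - d1*4 = -97/30
  d8 = d2/3 = 11/6
  d9 = d4*3 - d3 = -13
Walk from origin (0, 0):
  seg 1: down by d8 = 11/6 → (0, -11/6)
  seg 2: right by d4 = 2 → (2, -11/6)
  seg 3: down by d2 = 11/2 → (2, -22/3)
  seg 4: left by d7 = -97/30 → (157/30, -22/3)
  seg 5: up by d6 = 11/6 → (157/30, -11/2)
  seg 6: left by d5 = 2 → (97/30, -11/2)
  seg 7: up by d8 = 11/6 → (97/30, -11/3)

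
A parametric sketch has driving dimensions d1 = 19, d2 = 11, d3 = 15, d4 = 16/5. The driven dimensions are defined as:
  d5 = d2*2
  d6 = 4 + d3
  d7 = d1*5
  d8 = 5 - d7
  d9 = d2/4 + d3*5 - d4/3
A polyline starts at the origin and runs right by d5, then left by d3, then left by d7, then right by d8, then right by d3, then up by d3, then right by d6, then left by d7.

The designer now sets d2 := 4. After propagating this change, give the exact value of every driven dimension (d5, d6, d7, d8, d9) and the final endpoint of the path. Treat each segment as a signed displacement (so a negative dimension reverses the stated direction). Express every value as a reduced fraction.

d5 = 8
d6 = 19
d7 = 95
d8 = -90
d9 = 1124/15
endpoint = (-253, 15)

Apply edit: d2 := 4
  d5 = d2*2 = 8
  d6 = 4 + d3 = 19
  d7 = d1*5 = 95
  d8 = 5 - d7 = -90
  d9 = d2/4 + d3*5 - d4/3 = 1124/15
Walk from origin (0, 0):
  seg 1: right by d5 = 8 → (8, 0)
  seg 2: left by d3 = 15 → (-7, 0)
  seg 3: left by d7 = 95 → (-102, 0)
  seg 4: right by d8 = -90 → (-192, 0)
  seg 5: right by d3 = 15 → (-177, 0)
  seg 6: up by d3 = 15 → (-177, 15)
  seg 7: right by d6 = 19 → (-158, 15)
  seg 8: left by d7 = 95 → (-253, 15)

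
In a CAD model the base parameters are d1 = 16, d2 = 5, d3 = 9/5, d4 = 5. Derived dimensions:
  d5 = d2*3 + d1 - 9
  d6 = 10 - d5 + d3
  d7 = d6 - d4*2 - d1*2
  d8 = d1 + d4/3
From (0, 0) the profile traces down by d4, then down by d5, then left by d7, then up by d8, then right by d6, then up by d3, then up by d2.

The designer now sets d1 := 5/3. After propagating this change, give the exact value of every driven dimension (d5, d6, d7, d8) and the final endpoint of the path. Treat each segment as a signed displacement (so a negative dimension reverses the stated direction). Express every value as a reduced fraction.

Apply edit: d1 := 5/3
  d5 = d2*3 + d1 - 9 = 23/3
  d6 = 10 - d5 + d3 = 62/15
  d7 = d6 - d4*2 - d1*2 = -46/5
  d8 = d1 + d4/3 = 10/3
Walk from origin (0, 0):
  seg 1: down by d4 = 5 → (0, -5)
  seg 2: down by d5 = 23/3 → (0, -38/3)
  seg 3: left by d7 = -46/5 → (46/5, -38/3)
  seg 4: up by d8 = 10/3 → (46/5, -28/3)
  seg 5: right by d6 = 62/15 → (40/3, -28/3)
  seg 6: up by d3 = 9/5 → (40/3, -113/15)
  seg 7: up by d2 = 5 → (40/3, -38/15)

d5 = 23/3
d6 = 62/15
d7 = -46/5
d8 = 10/3
endpoint = (40/3, -38/15)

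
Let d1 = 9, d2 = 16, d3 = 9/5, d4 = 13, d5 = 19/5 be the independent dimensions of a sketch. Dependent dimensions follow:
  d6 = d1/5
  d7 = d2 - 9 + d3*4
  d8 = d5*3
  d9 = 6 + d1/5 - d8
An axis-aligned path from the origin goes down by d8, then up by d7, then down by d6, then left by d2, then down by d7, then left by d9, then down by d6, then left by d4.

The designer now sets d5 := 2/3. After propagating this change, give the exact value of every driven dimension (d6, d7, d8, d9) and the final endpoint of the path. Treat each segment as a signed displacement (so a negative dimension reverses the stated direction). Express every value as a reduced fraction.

Apply edit: d5 := 2/3
  d6 = d1/5 = 9/5
  d7 = d2 - 9 + d3*4 = 71/5
  d8 = d5*3 = 2
  d9 = 6 + d1/5 - d8 = 29/5
Walk from origin (0, 0):
  seg 1: down by d8 = 2 → (0, -2)
  seg 2: up by d7 = 71/5 → (0, 61/5)
  seg 3: down by d6 = 9/5 → (0, 52/5)
  seg 4: left by d2 = 16 → (-16, 52/5)
  seg 5: down by d7 = 71/5 → (-16, -19/5)
  seg 6: left by d9 = 29/5 → (-109/5, -19/5)
  seg 7: down by d6 = 9/5 → (-109/5, -28/5)
  seg 8: left by d4 = 13 → (-174/5, -28/5)

d6 = 9/5
d7 = 71/5
d8 = 2
d9 = 29/5
endpoint = (-174/5, -28/5)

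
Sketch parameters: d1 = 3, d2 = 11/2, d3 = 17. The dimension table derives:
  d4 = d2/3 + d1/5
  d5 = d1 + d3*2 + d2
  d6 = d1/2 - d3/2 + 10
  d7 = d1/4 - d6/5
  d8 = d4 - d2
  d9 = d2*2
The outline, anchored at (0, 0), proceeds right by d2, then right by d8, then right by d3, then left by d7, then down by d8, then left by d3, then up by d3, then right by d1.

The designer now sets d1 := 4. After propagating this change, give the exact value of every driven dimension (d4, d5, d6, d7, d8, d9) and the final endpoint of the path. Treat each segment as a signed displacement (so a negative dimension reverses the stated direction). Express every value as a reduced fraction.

Apply edit: d1 := 4
  d4 = d2/3 + d1/5 = 79/30
  d5 = d1 + d3*2 + d2 = 87/2
  d6 = d1/2 - d3/2 + 10 = 7/2
  d7 = d1/4 - d6/5 = 3/10
  d8 = d4 - d2 = -43/15
  d9 = d2*2 = 11
Walk from origin (0, 0):
  seg 1: right by d2 = 11/2 → (11/2, 0)
  seg 2: right by d8 = -43/15 → (79/30, 0)
  seg 3: right by d3 = 17 → (589/30, 0)
  seg 4: left by d7 = 3/10 → (58/3, 0)
  seg 5: down by d8 = -43/15 → (58/3, 43/15)
  seg 6: left by d3 = 17 → (7/3, 43/15)
  seg 7: up by d3 = 17 → (7/3, 298/15)
  seg 8: right by d1 = 4 → (19/3, 298/15)

d4 = 79/30
d5 = 87/2
d6 = 7/2
d7 = 3/10
d8 = -43/15
d9 = 11
endpoint = (19/3, 298/15)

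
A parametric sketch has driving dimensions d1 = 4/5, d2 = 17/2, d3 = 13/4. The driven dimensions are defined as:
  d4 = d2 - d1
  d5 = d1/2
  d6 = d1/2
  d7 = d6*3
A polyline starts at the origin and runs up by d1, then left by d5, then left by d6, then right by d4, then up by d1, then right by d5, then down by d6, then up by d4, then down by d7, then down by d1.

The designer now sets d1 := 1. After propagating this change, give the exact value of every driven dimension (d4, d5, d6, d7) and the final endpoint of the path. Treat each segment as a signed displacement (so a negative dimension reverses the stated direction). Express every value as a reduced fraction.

Apply edit: d1 := 1
  d4 = d2 - d1 = 15/2
  d5 = d1/2 = 1/2
  d6 = d1/2 = 1/2
  d7 = d6*3 = 3/2
Walk from origin (0, 0):
  seg 1: up by d1 = 1 → (0, 1)
  seg 2: left by d5 = 1/2 → (-1/2, 1)
  seg 3: left by d6 = 1/2 → (-1, 1)
  seg 4: right by d4 = 15/2 → (13/2, 1)
  seg 5: up by d1 = 1 → (13/2, 2)
  seg 6: right by d5 = 1/2 → (7, 2)
  seg 7: down by d6 = 1/2 → (7, 3/2)
  seg 8: up by d4 = 15/2 → (7, 9)
  seg 9: down by d7 = 3/2 → (7, 15/2)
  seg 10: down by d1 = 1 → (7, 13/2)

d4 = 15/2
d5 = 1/2
d6 = 1/2
d7 = 3/2
endpoint = (7, 13/2)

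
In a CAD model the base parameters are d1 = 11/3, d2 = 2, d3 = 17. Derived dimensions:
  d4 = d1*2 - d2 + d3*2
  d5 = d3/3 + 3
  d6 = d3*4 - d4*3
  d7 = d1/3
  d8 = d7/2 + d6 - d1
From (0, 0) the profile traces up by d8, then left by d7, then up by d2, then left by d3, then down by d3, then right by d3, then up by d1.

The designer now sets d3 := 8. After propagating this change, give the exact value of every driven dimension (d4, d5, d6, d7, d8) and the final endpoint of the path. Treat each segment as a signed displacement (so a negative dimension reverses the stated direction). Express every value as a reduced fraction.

d4 = 64/3
d5 = 17/3
d6 = -32
d7 = 11/9
d8 = -631/18
endpoint = (-11/9, -673/18)

Apply edit: d3 := 8
  d4 = d1*2 - d2 + d3*2 = 64/3
  d5 = d3/3 + 3 = 17/3
  d6 = d3*4 - d4*3 = -32
  d7 = d1/3 = 11/9
  d8 = d7/2 + d6 - d1 = -631/18
Walk from origin (0, 0):
  seg 1: up by d8 = -631/18 → (0, -631/18)
  seg 2: left by d7 = 11/9 → (-11/9, -631/18)
  seg 3: up by d2 = 2 → (-11/9, -595/18)
  seg 4: left by d3 = 8 → (-83/9, -595/18)
  seg 5: down by d3 = 8 → (-83/9, -739/18)
  seg 6: right by d3 = 8 → (-11/9, -739/18)
  seg 7: up by d1 = 11/3 → (-11/9, -673/18)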